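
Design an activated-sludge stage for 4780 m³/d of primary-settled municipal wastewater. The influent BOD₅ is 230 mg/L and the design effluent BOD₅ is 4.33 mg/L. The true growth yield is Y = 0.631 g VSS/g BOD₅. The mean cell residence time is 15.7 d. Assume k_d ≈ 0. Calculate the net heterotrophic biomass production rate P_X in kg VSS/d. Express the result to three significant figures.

Since k_d ≈ 0, Y_obs = Y = 0.631 g VSS/g BOD₅.
ΔS = 230 − 4.33 = 225.7 mg/L, so the substrate removal rate is 4780 × 225.7/1000 = 1079 kg BOD₅/d.
Net biomass production P_X = Y_obs × Q·(S₀ − S) = 0.6310 × 1079 = 680.7 kg VSS/d.

P_X ≈ 681 kg VSS/d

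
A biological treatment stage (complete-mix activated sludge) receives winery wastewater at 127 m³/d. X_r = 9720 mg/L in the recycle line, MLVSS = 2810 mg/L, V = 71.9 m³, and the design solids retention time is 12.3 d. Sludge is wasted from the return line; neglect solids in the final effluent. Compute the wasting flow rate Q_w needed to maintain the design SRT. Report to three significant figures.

Q_w ≈ 1.69 m³/d

θ_c = V·X/(Q_w·X_r) when wasting from the recycle, so Q_w = V·X/(θ_c·X_r) = 71.90 × 2810 / (12.3 × 9720) = 1.690 m³/d.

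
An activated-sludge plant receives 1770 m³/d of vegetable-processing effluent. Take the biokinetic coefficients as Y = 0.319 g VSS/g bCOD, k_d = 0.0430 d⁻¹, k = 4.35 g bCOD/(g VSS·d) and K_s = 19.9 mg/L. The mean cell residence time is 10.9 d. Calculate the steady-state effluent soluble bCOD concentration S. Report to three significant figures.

S ≈ 2.14 mg/L

Effluent substrate depends only on kinetics and SRT: S = K_s(1 + k_d θ_c) / [θ_c(Yk − k_d) − 1] = 19.9 × (1 + 0.0430 × 10.9) / [10.9 × (0.319 × 4.35 − 0.0430) − 1] = 29.23 / 13.66 = 2.140 mg/L.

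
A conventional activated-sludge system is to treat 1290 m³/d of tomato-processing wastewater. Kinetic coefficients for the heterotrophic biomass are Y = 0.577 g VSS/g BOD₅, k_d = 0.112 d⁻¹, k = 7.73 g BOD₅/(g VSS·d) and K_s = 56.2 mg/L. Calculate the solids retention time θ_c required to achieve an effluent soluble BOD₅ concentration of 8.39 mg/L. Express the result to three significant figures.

Specific growth rate at S = 8.39 mg/L: μ = YkS/(K_s+S) = 0.577·7.73·8.39/(56.2+8.39) = 0.5794 d⁻¹.
Then 1/θ_c = μ − k_d = 0.5794 − 0.112 = 0.4674 d⁻¹, giving θ_c = 2.140 d.

θ_c ≈ 2.14 d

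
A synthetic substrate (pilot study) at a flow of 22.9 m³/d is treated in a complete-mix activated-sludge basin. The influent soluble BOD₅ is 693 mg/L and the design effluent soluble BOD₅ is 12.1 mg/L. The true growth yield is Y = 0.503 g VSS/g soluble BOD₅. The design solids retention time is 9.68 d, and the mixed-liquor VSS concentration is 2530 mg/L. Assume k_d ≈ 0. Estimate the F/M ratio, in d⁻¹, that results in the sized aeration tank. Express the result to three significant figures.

F/M ≈ 0.209 d⁻¹

With k_d = 0 the design equation reduces to V = Y Q (S₀−S) θ_c / X = 0.503 × 22.9 × (693 − 12.1) × 9.68 / 2530 = 30.01 m³.
F/M = Q·S₀ / (V·X) = 22.9 × 693 / (30.01 × 2530) = 0.2090 g soluble BOD₅·(g VSS·d)⁻¹.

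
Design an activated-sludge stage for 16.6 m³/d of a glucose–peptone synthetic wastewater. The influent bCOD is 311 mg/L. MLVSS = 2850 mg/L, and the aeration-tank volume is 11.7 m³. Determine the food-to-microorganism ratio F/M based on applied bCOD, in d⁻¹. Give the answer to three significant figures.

F/M ≈ 0.155 d⁻¹

F/M = applied load / biomass = Q·S₀/(V·X) = 16.6 × 311 / (11.70 × 2850) = 0.1548 d⁻¹.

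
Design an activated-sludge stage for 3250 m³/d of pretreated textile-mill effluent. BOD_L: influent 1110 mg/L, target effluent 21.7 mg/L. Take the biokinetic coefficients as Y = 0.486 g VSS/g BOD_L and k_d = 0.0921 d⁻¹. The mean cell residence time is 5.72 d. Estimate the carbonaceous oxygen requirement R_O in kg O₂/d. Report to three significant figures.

Y_obs = Y / (1 + k_d θ_c) = 0.486 / (1 + 0.0921 × 5.72) = 0.486 / 1.527 = 0.3183.
Mass of BOD_L removed per day: Q(S₀ − S) = 3250 × 1088 g/m³ = 3537 kg/d.
Biomass synthesised: P_X = Y_obs × 3537 = 1126 kg VSS/d.
Carbonaceous O₂ demand = substrate oxidised − cell-mass equivalent = 3537 − 1.42 × 1126 = 1938 kg O₂/d.

R_O ≈ 1940 kg O₂/d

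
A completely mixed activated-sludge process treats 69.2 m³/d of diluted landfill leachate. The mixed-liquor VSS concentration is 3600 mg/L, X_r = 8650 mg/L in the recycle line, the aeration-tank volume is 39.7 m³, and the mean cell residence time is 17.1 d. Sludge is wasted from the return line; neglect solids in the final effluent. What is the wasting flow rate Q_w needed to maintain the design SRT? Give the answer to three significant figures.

Wasting from the return line (neglecting effluent solids): Q_w = V·X / (θ_c·X_r) = 39.70 × 3600 / (17.1 × 8650) = 0.9662 m³/d.

Q_w ≈ 0.966 m³/d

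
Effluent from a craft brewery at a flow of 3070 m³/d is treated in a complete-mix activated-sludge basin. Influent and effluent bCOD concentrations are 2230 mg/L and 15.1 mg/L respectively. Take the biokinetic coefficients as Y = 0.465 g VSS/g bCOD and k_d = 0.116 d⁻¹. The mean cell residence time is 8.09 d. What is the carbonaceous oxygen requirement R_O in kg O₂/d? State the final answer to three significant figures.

R_O ≈ 4480 kg O₂/d

Y_obs = Y / (1 + k_d θ_c) = 0.465 / (1 + 0.116 × 8.09) = 0.465 / 1.938 = 0.2399.
Mass of bCOD removed per day: Q(S₀ − S) = 3070 × 2215 g/m³ = 6800 kg/d.
Biomass synthesised: P_X = Y_obs × 6800 = 1631 kg VSS/d.
Carbonaceous O₂ demand = substrate oxidised − cell-mass equivalent = 6800 − 1.42 × 1631 = 4484 kg O₂/d.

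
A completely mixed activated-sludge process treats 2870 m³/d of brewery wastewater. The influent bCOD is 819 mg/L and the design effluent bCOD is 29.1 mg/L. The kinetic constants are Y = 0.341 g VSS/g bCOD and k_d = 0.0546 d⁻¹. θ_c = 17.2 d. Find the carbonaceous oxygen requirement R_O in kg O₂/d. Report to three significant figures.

R_O ≈ 1700 kg O₂/d

Correct the yield for decay: Y_obs = Y/(1 + k_d θ_c) = 0.341 / (1 + 0.0546 × 17.2) = 0.341 / 1.939 = 0.1759.
Mass of bCOD removed per day: Q(S₀ − S) = 2870 × 789.9 g/m³ = 2267 kg/d.
Net sludge production P_X = 0.1759 × 2267 = 398.7 kg VSS/d.
Carbonaceous O₂ demand = substrate oxidised − cell-mass equivalent = 2267 − 1.42 × 398.7 = 1701 kg O₂/d.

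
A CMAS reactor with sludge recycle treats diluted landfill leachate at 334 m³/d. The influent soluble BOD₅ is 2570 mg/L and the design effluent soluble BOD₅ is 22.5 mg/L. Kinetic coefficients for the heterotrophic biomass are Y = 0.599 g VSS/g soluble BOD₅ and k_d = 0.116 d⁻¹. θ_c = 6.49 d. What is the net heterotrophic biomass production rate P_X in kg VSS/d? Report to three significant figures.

The observed yield is Y_obs = Y/(1 + k_d·θ_c) = 0.599 / (1 + 0.116 × 6.49) = 0.599 / 1.753 = 0.3417 g VSS per g soluble BOD₅ removed.
ΔS = 2570 − 22.5 = 2548 mg/L, so the substrate removal rate is 334 × 2548/1000 = 850.9 kg soluble BOD₅/d.
Net biomass production P_X = Y_obs × Q·(S₀ − S) = 0.3417 × 850.9 = 290.8 kg VSS/d.

P_X ≈ 291 kg VSS/d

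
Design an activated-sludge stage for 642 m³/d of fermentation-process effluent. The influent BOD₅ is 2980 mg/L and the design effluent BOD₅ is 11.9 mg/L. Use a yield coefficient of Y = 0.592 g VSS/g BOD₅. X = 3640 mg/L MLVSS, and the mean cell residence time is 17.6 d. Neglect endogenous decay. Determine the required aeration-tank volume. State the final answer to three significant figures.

V ≈ 5450 m³

With k_d = 0 the design equation reduces to V = Y Q (S₀−S) θ_c / X = 0.592 × 642 × (2980 − 11.9) × 17.6 / 3640 = 5454 m³.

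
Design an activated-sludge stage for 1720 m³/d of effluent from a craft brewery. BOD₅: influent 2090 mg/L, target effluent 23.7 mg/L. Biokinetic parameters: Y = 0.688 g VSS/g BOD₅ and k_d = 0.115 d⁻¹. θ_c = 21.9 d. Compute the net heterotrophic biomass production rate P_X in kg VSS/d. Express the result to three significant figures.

P_X ≈ 695 kg VSS/d

Correct the yield for decay: Y_obs = Y/(1 + k_d θ_c) = 0.688 / (1 + 0.115 × 21.9) = 0.688 / 3.518 = 0.1955.
Mass of BOD₅ removed per day: Q(S₀ − S) = 1720 × 2066 g/m³ = 3554 kg/d.
Net biomass production P_X = Y_obs × Q·(S₀ − S) = 0.1955 × 3554 = 694.9 kg VSS/d.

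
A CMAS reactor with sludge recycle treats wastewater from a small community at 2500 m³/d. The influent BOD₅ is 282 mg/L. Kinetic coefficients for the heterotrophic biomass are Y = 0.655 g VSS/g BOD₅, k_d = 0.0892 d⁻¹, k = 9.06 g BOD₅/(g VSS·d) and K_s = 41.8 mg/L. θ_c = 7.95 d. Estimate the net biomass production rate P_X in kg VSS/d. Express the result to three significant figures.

From the Monod/SRT balance for a CMAS, S = K_s·(1+k_d θ_c)/[θ_c·(Y k − k_d) − 1] = 41.8 × (1 + 0.0892 × 7.95) / [7.95 × (0.655 × 9.06 − 0.0892) − 1] = 71.44 / 45.47 = 1.571 mg/L.
The observed yield is Y_obs = Y/(1 + k_d·θ_c) = 0.655 / (1 + 0.0892 × 7.95) = 0.655 / 1.709 = 0.3832 g VSS per g BOD₅ removed.
Mass of BOD₅ removed per day: Q(S₀ − S) = 2500 × 280.4 g/m³ = 701.1 kg/d.
Biomass produced: P_X = Y_obs·Q·ΔS = 0.3832 × 701.1 ≈ 268.7 kg VSS/d.

P_X ≈ 269 kg VSS/d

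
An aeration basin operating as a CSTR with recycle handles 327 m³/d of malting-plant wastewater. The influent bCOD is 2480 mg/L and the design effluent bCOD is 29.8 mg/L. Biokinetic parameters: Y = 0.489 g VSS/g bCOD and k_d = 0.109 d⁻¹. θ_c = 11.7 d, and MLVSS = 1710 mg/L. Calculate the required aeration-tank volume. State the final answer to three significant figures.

V ≈ 1180 m³

Steady-state biomass mass balance: V·X·(1 + k_d·θ_c) = Y·Q·(S₀ − S)·θ_c, so V = 0.489 × 327 × (2480 − 29.8) × 11.7 / [1710 × (1 + 0.109 × 11.7)] = 4.58×10^6 / 3891 = 1178 m³.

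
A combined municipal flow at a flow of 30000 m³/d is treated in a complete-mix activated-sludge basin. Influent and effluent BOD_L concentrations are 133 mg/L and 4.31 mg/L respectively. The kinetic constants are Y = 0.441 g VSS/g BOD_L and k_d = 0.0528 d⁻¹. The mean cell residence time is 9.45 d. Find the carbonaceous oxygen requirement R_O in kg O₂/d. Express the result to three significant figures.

Y_obs = Y / (1 + k_d θ_c) = 0.441 / (1 + 0.0528 × 9.45) = 0.441 / 1.499 = 0.2942.
Substrate removed = Q·(S₀ − S) = 30000 m³/d × (133 − 4.31) g/m³ = 3.86×10^6 g/d = 3861 kg/d.
Biomass synthesised: P_X = Y_obs × 3861 = 1136 kg VSS/d.
R_O = Q·ΔS − 1.42 P_X = 3861 − 1613 = 2248 kg O₂/d.

R_O ≈ 2250 kg O₂/d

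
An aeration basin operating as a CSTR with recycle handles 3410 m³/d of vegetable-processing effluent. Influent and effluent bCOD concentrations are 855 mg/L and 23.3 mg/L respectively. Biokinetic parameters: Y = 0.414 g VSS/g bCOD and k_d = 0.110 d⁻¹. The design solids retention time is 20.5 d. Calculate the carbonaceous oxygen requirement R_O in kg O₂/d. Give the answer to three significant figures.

R_O ≈ 2320 kg O₂/d

Correct the yield for decay: Y_obs = Y/(1 + k_d θ_c) = 0.414 / (1 + 0.110 × 20.5) = 0.414 / 3.255 = 0.1272.
Substrate removed = Q·(S₀ − S) = 3410 m³/d × (855 − 23.3) g/m³ = 2.84×10^6 g/d = 2836 kg/d.
Biomass synthesised: P_X = Y_obs × 2836 = 360.7 kg VSS/d.
R_O = Q·ΔS − 1.42 P_X = 2836 − 512.2 = 2324 kg O₂/d.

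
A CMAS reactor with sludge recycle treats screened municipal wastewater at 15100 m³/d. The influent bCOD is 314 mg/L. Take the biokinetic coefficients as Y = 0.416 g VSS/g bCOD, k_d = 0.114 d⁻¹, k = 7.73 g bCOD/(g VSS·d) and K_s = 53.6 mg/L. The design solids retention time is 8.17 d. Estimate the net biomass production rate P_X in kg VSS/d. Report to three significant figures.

Effluent substrate depends only on kinetics and SRT: S = K_s(1 + k_d θ_c) / [θ_c(Yk − k_d) − 1] = 53.6 × (1 + 0.114 × 8.17) / [8.17 × (0.416 × 7.73 − 0.114) − 1] = 103.5 / 24.34 = 4.253 mg/L.
The observed yield is Y_obs = Y/(1 + k_d·θ_c) = 0.416 / (1 + 0.114 × 8.17) = 0.416 / 1.931 = 0.2154 g VSS per g bCOD removed.
Mass of bCOD removed per day: Q(S₀ − S) = 15100 × 309.8 g/m³ = 4677 kg/d.
P_X = Y_obs · Q(S₀ − S) = 0.2154 × 4677 = 1007 kg VSS/d.

P_X ≈ 1010 kg VSS/d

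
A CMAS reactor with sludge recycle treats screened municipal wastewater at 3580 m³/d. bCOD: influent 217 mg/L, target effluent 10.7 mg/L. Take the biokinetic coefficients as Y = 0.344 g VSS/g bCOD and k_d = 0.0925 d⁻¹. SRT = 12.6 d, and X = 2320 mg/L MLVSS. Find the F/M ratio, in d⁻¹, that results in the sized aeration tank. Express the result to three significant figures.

F/M ≈ 0.526 d⁻¹

Rearranging the biomass balance for a CMAS with decay, V = Y·Q·ΔS·θ_c / [X·(1+k_d θ_c)] = 0.344 × 3580 × (217 − 10.7) × 12.6 / [2320 × (1 + 0.0925 × 12.6)] = 3.2×10^6 / 5024 = 637.2 m³.
F/M = Q·S₀ / (V·X) = 3580 × 217 / (637.2 × 2320) = 0.5255 g bCOD·(g VSS·d)⁻¹.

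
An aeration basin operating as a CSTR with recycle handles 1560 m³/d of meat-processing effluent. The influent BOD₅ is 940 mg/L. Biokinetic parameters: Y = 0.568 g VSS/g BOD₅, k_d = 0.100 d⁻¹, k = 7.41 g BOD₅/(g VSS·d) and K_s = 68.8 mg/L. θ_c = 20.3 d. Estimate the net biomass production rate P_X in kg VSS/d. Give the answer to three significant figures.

Effluent substrate depends only on kinetics and SRT: S = K_s(1 + k_d θ_c) / [θ_c(Yk − k_d) − 1] = 68.8 × (1 + 0.100 × 20.3) / [20.3 × (0.568 × 7.41 − 0.100) − 1] = 208.5 / 82.41 = 2.530 mg/L.
Correct the yield for decay: Y_obs = Y/(1 + k_d θ_c) = 0.568 / (1 + 0.100 × 20.3) = 0.568 / 3.030 = 0.1875.
ΔS = 940 − 2.53 = 937.5 mg/L, so the substrate removal rate is 1560 × 937.5/1000 = 1462 kg BOD₅/d.
P_X = Y_obs · Q(S₀ − S) = 0.1875 × 1462 = 274.1 kg VSS/d.

P_X ≈ 274 kg VSS/d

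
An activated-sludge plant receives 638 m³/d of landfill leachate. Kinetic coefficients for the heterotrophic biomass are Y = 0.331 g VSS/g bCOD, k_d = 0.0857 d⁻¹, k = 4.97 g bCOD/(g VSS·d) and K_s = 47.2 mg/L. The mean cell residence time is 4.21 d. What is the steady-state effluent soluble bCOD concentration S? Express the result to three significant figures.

S ≈ 11.5 mg/L

For a completely mixed reactor with recycle the Lawrence–McCarty relation gives S = K_s·(1 + k_d·θ_c) / [θ_c·(Y·k − k_d) − 1] = 47.2 × (1 + 0.0857 × 4.21) / [4.21 × (0.331 × 4.97 − 0.0857) − 1] = 64.23 / 5.565 = 11.54 mg/L.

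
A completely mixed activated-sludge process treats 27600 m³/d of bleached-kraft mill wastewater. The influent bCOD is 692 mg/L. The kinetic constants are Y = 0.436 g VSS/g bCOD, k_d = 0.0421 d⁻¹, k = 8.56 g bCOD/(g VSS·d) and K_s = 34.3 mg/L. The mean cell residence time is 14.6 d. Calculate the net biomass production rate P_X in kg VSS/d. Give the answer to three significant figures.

From the Monod/SRT balance for a CMAS, S = K_s·(1+k_d θ_c)/[θ_c·(Y k − k_d) − 1] = 34.3 × (1 + 0.0421 × 14.6) / [14.6 × (0.436 × 8.56 − 0.0421) − 1] = 55.38 / 52.87 = 1.047 mg/L.
The observed yield is Y_obs = Y/(1 + k_d·θ_c) = 0.436 / (1 + 0.0421 × 14.6) = 0.436 / 1.615 = 0.2700 g VSS per g bCOD removed.
Q·(S₀ − S) = 27600 × (692 − 1.05) × 10⁻³ = 19070 kg/d removed.
Net biomass production P_X = Y_obs × Q·(S₀ − S) = 0.2700 × 19070 = 5149 kg VSS/d.

P_X ≈ 5150 kg VSS/d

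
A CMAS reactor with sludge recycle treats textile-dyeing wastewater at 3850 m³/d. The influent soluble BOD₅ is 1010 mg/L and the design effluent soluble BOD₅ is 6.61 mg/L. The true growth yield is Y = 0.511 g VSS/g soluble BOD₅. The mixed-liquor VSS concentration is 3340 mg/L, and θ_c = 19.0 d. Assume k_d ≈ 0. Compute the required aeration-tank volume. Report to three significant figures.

V·X = Y·Q·ΔS·θ_c gives V = 0.511 × 3850 × (1010 − 6.61) × 19.0 / 3340 = 11229 m³.

V ≈ 11200 m³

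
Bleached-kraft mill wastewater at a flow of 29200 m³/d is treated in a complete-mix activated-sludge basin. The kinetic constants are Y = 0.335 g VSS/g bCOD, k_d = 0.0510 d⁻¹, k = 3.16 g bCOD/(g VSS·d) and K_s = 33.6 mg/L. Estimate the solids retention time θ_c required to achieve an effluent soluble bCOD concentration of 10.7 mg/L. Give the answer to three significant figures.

From 1/θ_c = Y·k·S/(K_s + S) − k_d: Y·k·S/(K_s+S) = 0.335 × 3.16 × 10.7 / (33.6 + 10.7) = 0.2557 d⁻¹.
Then 1/θ_c = μ − k_d = 0.2557 − 0.0510 = 0.2047 d⁻¹, giving θ_c = 4.885 d.

θ_c ≈ 4.89 d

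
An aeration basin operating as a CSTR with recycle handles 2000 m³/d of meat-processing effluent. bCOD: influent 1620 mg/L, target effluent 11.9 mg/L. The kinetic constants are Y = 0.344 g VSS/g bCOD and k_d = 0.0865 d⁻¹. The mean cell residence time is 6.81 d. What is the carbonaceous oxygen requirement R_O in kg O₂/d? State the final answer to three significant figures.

Y_obs = Y / (1 + k_d θ_c) = 0.344 / (1 + 0.0865 × 6.81) = 0.344 / 1.589 = 0.2165.
Q·(S₀ − S) = 2000 × (1620 − 11.9) × 10⁻³ = 3216 kg/d removed.
Biomass synthesised: P_X = Y_obs × 3216 = 696.2 kg VSS/d.
R_O = Q·ΔS − 1.42 P_X = 3216 − 988.7 = 2228 kg O₂/d.

R_O ≈ 2230 kg O₂/d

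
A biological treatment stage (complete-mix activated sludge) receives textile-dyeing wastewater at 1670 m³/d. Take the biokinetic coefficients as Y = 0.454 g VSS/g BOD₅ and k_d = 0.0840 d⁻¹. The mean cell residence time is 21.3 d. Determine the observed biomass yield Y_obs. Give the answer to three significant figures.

The observed yield is Y_obs = Y/(1 + k_d·θ_c) = 0.454 / (1 + 0.0840 × 21.3) = 0.454 / 2.789 = 0.1628 g VSS per g BOD₅ removed.

Y_obs ≈ 0.163 g VSS/g BOD₅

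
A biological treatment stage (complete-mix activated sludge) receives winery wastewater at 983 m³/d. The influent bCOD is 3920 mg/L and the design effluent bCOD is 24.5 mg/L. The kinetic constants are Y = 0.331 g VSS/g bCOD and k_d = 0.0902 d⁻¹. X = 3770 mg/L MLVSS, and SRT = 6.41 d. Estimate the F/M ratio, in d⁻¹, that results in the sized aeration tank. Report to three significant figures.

F/M ≈ 0.749 d⁻¹

From the SRT design equation V = Y Q (S₀−S) θ_c / [X (1 + k_d θ_c)] = 0.331 × 983 × (3920 − 24.5) × 6.41 / [3770 × (1 + 0.0902 × 6.41)] = 8.12×10^6 / 5950 = 1366 m³.
F/M = applied load / biomass = Q·S₀/(V·X) = 983 × 3920 / (1366 × 3770) = 0.7485 d⁻¹.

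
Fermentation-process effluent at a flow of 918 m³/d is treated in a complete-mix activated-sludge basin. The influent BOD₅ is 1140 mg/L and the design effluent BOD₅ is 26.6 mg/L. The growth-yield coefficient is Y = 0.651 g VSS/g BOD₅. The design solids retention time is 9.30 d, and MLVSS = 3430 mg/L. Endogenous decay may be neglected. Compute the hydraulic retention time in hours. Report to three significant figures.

With k_d = 0 the design equation reduces to V = Y Q (S₀−S) θ_c / X = 0.651 × 918 × (1140 − 26.6) × 9.30 / 3430 = 1804 m³.
τ = V/Q = 1804/918 = 1.965 d, or 47.17 h.

τ ≈ 47.2 h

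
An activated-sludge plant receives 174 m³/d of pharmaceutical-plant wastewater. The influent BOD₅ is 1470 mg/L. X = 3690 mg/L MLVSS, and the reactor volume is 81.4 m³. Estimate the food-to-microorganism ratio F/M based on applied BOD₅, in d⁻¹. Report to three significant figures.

Food-to-microorganism ratio F/M = Q S₀ / (V X) = 174 × 1470 / (81.40 × 3690) = 0.8516 d⁻¹.

F/M ≈ 0.852 d⁻¹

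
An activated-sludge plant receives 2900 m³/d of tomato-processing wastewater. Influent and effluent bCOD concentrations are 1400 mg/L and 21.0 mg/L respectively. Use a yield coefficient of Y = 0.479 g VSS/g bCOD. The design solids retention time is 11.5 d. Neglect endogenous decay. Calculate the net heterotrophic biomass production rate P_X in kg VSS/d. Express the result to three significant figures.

Since k_d ≈ 0, Y_obs = Y = 0.479 g VSS/g bCOD.
Substrate removed = Q·(S₀ − S) = 2900 m³/d × (1400 − 21.0) g/m³ = 4×10^6 g/d = 3999 kg/d.
P_X = Y_obs · Q(S₀ − S) = 0.4790 × 3999 = 1916 kg VSS/d.

P_X ≈ 1920 kg VSS/d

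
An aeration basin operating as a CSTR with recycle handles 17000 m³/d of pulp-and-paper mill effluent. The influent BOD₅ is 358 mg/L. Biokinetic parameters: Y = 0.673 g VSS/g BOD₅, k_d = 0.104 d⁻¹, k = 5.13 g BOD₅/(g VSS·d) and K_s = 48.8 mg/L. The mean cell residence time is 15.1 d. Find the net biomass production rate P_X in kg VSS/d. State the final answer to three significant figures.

For a completely mixed reactor with recycle the Lawrence–McCarty relation gives S = K_s·(1 + k_d·θ_c) / [θ_c·(Y·k − k_d) − 1] = 48.8 × (1 + 0.104 × 15.1) / [15.1 × (0.673 × 5.13 − 0.104) − 1] = 125.4 / 49.56 = 2.531 mg/L.
Y_obs = Y / (1 + k_d θ_c) = 0.673 / (1 + 0.104 × 15.1) = 0.673 / 2.570 = 0.2618.
Q·(S₀ − S) = 17000 × (358 − 2.53) × 10⁻³ = 6043 kg/d removed.
P_X = Y_obs · Q(S₀ − S) = 0.2618 × 6043 = 1582 kg VSS/d.

P_X ≈ 1580 kg VSS/d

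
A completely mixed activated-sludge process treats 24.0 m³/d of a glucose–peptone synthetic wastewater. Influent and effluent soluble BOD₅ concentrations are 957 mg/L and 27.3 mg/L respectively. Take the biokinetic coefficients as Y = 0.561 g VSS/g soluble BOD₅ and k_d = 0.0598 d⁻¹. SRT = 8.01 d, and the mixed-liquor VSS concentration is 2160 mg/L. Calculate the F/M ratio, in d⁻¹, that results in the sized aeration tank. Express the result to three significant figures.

F/M ≈ 0.339 d⁻¹

Rearranging the biomass balance for a CMAS with decay, V = Y·Q·ΔS·θ_c / [X·(1+k_d θ_c)] = 0.561 × 24.0 × (957 − 27.3) × 8.01 / [2160 × (1 + 0.0598 × 8.01)] = 1×10^5 / 3195 = 31.39 m³.
Food-to-microorganism ratio F/M = Q S₀ / (V X) = 24.0 × 957 / (31.39 × 2160) = 0.3388 d⁻¹.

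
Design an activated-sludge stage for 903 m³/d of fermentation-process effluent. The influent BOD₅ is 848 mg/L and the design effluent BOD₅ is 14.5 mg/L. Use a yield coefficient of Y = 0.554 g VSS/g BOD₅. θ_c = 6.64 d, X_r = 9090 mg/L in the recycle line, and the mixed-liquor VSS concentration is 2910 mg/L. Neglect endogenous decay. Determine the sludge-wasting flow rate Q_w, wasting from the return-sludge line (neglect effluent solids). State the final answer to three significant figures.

With k_d = 0 the design equation reduces to V = Y Q (S₀−S) θ_c / X = 0.554 × 903 × (848 − 14.5) × 6.64 / 2910 = 951.4 m³.
Q_w = (V·X)/(θ_c X_r) = 951.4 × 2910 / (6.64 × 9090) = 45.87 m³/d.

Q_w ≈ 45.9 m³/d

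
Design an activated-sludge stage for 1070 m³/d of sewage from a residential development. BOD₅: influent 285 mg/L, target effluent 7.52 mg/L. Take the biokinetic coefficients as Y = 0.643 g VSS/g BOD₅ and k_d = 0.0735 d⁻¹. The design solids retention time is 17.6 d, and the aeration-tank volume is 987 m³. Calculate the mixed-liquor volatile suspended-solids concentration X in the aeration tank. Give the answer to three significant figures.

X ≈ 1480 mg/L

Solving the biomass balance for X: X = Y Q (S₀−S) θ_c / [V (1+k_d θ_c)] = 0.643 × 1070 × (285 − 7.52) × 17.6 / [987 × (1 + 0.0735 × 17.6)] = 1484 mg/L.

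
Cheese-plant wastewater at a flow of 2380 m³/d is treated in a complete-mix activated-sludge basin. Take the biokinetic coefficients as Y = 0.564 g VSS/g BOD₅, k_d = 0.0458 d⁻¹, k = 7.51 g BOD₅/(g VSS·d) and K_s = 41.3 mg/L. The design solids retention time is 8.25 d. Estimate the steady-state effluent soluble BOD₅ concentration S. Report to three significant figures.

S ≈ 1.70 mg/L

From the Monod/SRT balance for a CMAS, S = K_s·(1+k_d θ_c)/[θ_c·(Y k − k_d) − 1] = 41.3 × (1 + 0.0458 × 8.25) / [8.25 × (0.564 × 7.51 − 0.0458) − 1] = 56.91 / 33.57 = 1.695 mg/L.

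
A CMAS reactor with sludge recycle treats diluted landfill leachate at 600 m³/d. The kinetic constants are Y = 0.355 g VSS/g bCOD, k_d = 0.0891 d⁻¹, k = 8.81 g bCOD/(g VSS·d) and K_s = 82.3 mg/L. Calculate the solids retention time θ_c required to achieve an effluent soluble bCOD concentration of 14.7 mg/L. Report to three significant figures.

θ_c ≈ 2.60 d

At the target effluent, Y k S/(K_s+S) = 0.355×8.81×14.7/97.00 = 0.4740 d⁻¹.
1/θ_c = 0.4740 − 0.0891 = 0.3849 d⁻¹, so θ_c = 2.598 d.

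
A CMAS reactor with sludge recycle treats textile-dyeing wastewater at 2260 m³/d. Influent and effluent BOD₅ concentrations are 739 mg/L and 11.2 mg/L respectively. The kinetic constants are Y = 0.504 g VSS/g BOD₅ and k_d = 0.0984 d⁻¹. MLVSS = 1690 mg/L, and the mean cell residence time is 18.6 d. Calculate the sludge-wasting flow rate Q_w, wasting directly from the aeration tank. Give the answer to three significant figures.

Q_w ≈ 173 m³/d

Rearranging the biomass balance for a CMAS with decay, V = Y·Q·ΔS·θ_c / [X·(1+k_d θ_c)] = 0.504 × 2260 × (739 − 11.2) × 18.6 / [1690 × (1 + 0.0984 × 18.6)] = 1.54×10^7 / 4783 = 3224 m³.
With mixed-liquor wasting, θ_c = V/Q_w, so Q_w = V/θ_c = 3224/18.6 = 173.3 m³/d.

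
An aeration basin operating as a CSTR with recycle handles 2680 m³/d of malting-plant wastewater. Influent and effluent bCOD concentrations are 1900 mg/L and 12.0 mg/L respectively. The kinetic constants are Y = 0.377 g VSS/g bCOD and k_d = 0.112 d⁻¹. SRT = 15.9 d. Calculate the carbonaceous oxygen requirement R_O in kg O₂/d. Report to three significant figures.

R_O ≈ 4090 kg O₂/d

Correct the yield for decay: Y_obs = Y/(1 + k_d θ_c) = 0.377 / (1 + 0.112 × 15.9) = 0.377 / 2.781 = 0.1356.
Substrate removed = Q·(S₀ − S) = 2680 m³/d × (1900 − 12.0) g/m³ = 5.06×10^6 g/d = 5060 kg/d.
Biomass synthesised: P_X = Y_obs × 5060 = 686.0 kg VSS/d.
R_O = Q·ΔS − 1.42 P_X = 5060 − 974.1 = 4086 kg O₂/d.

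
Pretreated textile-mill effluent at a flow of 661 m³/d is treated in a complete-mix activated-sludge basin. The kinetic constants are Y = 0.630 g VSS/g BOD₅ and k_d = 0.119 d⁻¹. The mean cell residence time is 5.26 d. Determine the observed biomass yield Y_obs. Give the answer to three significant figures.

Y_obs ≈ 0.387 g VSS/g BOD₅

The observed yield is Y_obs = Y/(1 + k_d·θ_c) = 0.630 / (1 + 0.119 × 5.26) = 0.630 / 1.626 = 0.3875 g VSS per g BOD₅ removed.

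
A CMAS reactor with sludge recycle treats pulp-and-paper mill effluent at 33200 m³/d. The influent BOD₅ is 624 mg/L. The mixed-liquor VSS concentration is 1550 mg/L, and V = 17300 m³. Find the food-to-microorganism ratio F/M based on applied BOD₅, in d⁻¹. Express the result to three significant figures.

Food-to-microorganism ratio F/M = Q S₀ / (V X) = 33200 × 624 / (17300 × 1550) = 0.7726 d⁻¹.

F/M ≈ 0.773 d⁻¹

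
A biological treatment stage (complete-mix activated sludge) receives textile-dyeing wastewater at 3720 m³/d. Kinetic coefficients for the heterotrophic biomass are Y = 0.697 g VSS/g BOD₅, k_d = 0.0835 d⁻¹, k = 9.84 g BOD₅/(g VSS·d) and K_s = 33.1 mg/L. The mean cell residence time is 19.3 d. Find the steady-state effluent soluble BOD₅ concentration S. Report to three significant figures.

For a completely mixed reactor with recycle the Lawrence–McCarty relation gives S = K_s·(1 + k_d·θ_c) / [θ_c·(Y·k − k_d) − 1] = 33.1 × (1 + 0.0835 × 19.3) / [19.3 × (0.697 × 9.84 − 0.0835) − 1] = 86.44 / 129.8 = 0.6662 mg/L.

S ≈ 0.666 mg/L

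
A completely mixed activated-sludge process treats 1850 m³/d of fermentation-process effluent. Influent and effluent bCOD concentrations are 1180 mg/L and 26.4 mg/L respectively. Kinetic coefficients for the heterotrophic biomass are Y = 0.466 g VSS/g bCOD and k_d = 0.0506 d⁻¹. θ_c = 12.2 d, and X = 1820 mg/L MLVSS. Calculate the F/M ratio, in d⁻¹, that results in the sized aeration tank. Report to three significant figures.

Rearranging the biomass balance for a CMAS with decay, V = Y·Q·ΔS·θ_c / [X·(1+k_d θ_c)] = 0.466 × 1850 × (1180 − 26.4) × 12.2 / [1820 × (1 + 0.0506 × 12.2)] = 1.21×10^7 / 2944 = 4122 m³.
F/M = applied load / biomass = Q·S₀/(V·X) = 1850 × 1180 / (4122 × 1820) = 0.2910 d⁻¹.

F/M ≈ 0.291 d⁻¹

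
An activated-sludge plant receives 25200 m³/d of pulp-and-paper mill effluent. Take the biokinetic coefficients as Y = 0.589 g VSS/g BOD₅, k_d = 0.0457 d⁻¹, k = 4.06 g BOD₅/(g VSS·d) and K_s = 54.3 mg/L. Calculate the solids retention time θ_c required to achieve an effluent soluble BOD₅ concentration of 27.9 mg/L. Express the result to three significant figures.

θ_c ≈ 1.31 d

Specific growth rate at S = 27.9 mg/L: μ = YkS/(K_s+S) = 0.589·4.06·27.9/(54.3+27.9) = 0.8117 d⁻¹.
1/θ_c = 0.8117 − 0.0457 = 0.7660 d⁻¹, so θ_c = 1.306 d.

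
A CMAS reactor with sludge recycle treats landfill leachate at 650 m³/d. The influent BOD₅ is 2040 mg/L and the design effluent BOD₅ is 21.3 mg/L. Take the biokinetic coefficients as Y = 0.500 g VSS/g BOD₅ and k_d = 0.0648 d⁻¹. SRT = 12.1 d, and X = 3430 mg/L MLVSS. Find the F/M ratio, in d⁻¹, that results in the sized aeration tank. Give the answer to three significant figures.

Steady-state biomass mass balance: V·X·(1 + k_d·θ_c) = Y·Q·(S₀ − S)·θ_c, so V = 0.500 × 650 × (2040 − 21.3) × 12.1 / [3430 × (1 + 0.0648 × 12.1)] = 7.94×10^6 / 6119 = 1297 m³.
F/M = applied load / biomass = Q·S₀/(V·X) = 650 × 2040 / (1297 × 3430) = 0.2980 d⁻¹.

F/M ≈ 0.298 d⁻¹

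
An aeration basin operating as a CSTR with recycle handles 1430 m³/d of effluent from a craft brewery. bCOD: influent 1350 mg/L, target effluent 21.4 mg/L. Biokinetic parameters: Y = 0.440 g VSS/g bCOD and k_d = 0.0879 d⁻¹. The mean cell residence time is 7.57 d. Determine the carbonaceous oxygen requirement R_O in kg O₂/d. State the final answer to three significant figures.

Correct the yield for decay: Y_obs = Y/(1 + k_d θ_c) = 0.440 / (1 + 0.0879 × 7.57) = 0.440 / 1.665 = 0.2642.
Substrate removed = Q·(S₀ − S) = 1430 m³/d × (1350 − 21.4) g/m³ = 1.9×10^6 g/d = 1900 kg/d.
P_X = Y_obs·Q·(S₀ − S) = 0.2642 × 1900 = 502.0 kg VSS/d.
R_O = Q·ΔS − 1.42 P_X = 1900 − 712.8 = 1187 kg O₂/d.

R_O ≈ 1190 kg O₂/d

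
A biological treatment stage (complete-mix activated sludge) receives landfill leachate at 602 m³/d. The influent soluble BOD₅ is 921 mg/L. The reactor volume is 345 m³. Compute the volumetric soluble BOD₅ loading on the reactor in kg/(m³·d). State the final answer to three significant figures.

L_v = Q S₀ / V = 602 × 921 × 10⁻³ / 345.0 = 1.607 kg/(m³·d).

L_v ≈ 1.61 kg soluble BOD₅/(m³·d)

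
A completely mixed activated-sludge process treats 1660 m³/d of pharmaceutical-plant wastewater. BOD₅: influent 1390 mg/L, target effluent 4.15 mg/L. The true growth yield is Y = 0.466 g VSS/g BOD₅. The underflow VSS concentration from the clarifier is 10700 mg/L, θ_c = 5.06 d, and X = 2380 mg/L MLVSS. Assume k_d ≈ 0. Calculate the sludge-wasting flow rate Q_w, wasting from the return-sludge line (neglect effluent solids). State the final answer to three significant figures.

Q_w ≈ 100 m³/d

V·X = Y·Q·ΔS·θ_c gives V = 0.466 × 1660 × (1390 − 4.15) × 5.06 / 2380 = 2279 m³.
Wasting from the return line (neglecting effluent solids): Q_w = V·X / (θ_c·X_r) = 2279 × 2380 / (5.06 × 10700) = 100.2 m³/d.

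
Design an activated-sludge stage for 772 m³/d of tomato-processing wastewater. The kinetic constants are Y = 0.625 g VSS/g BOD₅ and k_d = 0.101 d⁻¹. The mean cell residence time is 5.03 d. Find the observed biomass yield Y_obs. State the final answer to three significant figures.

Y_obs = Y / (1 + k_d θ_c) = 0.625 / (1 + 0.101 × 5.03) = 0.625 / 1.508 = 0.4144.

Y_obs ≈ 0.414 g VSS/g BOD₅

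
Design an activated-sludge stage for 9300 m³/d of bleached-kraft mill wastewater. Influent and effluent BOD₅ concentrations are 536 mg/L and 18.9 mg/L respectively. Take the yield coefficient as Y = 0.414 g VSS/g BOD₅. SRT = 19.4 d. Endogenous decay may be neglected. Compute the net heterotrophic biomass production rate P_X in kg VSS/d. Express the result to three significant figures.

P_X ≈ 1990 kg VSS/d

With endogenous decay neglected, the observed yield equals the true yield: Y_obs = Y = 0.414 g VSS/g BOD₅.
Q·(S₀ − S) = 9300 × (536 − 18.9) × 10⁻³ = 4809 kg/d removed.
So the net sludge growth is P_X = 0.4140 × 4809 = 1991 kg VSS/d.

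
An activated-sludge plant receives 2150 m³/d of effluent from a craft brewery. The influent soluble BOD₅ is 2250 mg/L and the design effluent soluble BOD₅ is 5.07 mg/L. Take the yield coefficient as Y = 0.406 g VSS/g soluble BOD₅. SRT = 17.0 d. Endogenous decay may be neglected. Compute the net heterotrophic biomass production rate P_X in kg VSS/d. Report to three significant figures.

P_X ≈ 1960 kg VSS/d

No decay correction is needed, so Y_obs = Y = 0.406.
Mass of soluble BOD₅ removed per day: Q(S₀ − S) = 2150 × 2245 g/m³ = 4827 kg/d.
Biomass produced: P_X = Y_obs·Q·ΔS = 0.4060 × 4827 ≈ 1960 kg VSS/d.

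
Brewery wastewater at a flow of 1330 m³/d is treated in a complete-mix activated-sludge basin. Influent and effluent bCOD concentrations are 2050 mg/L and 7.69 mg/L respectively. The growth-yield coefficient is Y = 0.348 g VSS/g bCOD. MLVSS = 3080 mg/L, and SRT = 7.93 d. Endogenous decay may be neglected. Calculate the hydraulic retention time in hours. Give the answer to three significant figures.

τ ≈ 43.9 h

Biomass mass balance (decay neglected): V·X = Y·Q·(S₀ − S)·θ_c, so V = 0.348 × 1330 × (2050 − 7.69) × 7.93 / 3080 = 2434 m³.
HRT = V/Q = 2434 m³ / 1330 m³·d⁻¹ = 1.830 d × 24 = 43.92 h.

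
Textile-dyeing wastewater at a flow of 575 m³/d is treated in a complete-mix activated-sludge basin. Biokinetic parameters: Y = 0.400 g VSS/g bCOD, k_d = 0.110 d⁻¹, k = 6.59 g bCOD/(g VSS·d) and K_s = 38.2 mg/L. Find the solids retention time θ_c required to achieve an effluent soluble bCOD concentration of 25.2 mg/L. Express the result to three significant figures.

At the target effluent, Y k S/(K_s+S) = 0.400×6.59×25.2/63.40 = 1.048 d⁻¹.
Then 1/θ_c = μ − k_d = 1.048 − 0.110 = 0.9377 d⁻¹, giving θ_c = 1.066 d.

θ_c ≈ 1.07 d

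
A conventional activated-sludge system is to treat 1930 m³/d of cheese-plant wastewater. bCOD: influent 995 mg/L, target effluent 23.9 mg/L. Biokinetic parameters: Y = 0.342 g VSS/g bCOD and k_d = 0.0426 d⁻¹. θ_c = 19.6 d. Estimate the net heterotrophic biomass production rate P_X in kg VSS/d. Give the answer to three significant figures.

Y_obs = Y / (1 + k_d θ_c) = 0.342 / (1 + 0.0426 × 19.6) = 0.342 / 1.835 = 0.1864.
Mass of bCOD removed per day: Q(S₀ − S) = 1930 × 971.1 g/m³ = 1874 kg/d.
Net biomass production P_X = Y_obs × Q·(S₀ − S) = 0.1864 × 1874 = 349.3 kg VSS/d.

P_X ≈ 349 kg VSS/d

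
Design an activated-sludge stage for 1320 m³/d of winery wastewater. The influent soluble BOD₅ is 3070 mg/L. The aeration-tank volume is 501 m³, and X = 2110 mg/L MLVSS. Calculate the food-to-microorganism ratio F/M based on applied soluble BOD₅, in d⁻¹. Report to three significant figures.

F/M ≈ 3.83 d⁻¹

F/M = Q·S₀ / (V·X) = 1320 × 3070 / (501.0 × 2110) = 3.833 g soluble BOD₅·(g VSS·d)⁻¹.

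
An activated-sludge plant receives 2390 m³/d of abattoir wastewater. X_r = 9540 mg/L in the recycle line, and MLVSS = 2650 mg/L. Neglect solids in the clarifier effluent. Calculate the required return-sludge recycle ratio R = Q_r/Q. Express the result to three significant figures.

R ≈ 0.385

Solids balance on the clarifier gives (1+R)X = R·X_r, so R = X/(X_r − X) = 2650 / (9540 − 2650) = 0.3846.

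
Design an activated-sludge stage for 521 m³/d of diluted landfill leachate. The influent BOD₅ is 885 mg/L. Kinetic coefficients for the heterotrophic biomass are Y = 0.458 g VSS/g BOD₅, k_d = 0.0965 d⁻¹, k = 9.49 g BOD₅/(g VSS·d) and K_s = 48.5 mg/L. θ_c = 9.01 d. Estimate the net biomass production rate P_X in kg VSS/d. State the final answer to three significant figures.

P_X ≈ 113 kg VSS/d

Effluent substrate depends only on kinetics and SRT: S = K_s(1 + k_d θ_c) / [θ_c(Yk − k_d) − 1] = 48.5 × (1 + 0.0965 × 9.01) / [9.01 × (0.458 × 9.49 − 0.0965) − 1] = 90.67 / 37.29 = 2.431 mg/L.
Observed yield with endogenous decay: Y_obs = Y / (1 + k_d·θ_c) = 0.458 / (1 + 0.0965 × 9.01) = 0.458 / 1.869 = 0.2450 g VSS/g BOD₅.
Q·(S₀ − S) = 521 × (885 − 2.43) × 10⁻³ = 459.8 kg/d removed.
So the net sludge growth is P_X = 0.2450 × 459.8 = 112.7 kg VSS/d.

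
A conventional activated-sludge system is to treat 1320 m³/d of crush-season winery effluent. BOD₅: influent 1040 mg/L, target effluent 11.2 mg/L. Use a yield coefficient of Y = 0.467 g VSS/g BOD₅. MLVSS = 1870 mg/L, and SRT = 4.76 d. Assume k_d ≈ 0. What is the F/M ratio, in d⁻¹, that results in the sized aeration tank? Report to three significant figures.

F/M ≈ 0.455 d⁻¹

With k_d = 0 the design equation reduces to V = Y Q (S₀−S) θ_c / X = 0.467 × 1320 × (1040 − 11.2) × 4.76 / 1870 = 1614 m³.
Food-to-microorganism ratio F/M = Q S₀ / (V X) = 1320 × 1040 / (1614 × 1870) = 0.4548 d⁻¹.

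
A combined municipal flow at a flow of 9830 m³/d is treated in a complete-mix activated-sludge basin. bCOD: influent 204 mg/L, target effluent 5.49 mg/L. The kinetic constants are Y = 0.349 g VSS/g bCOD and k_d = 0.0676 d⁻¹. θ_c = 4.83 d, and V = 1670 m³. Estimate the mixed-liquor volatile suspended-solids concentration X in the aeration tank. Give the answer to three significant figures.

X ≈ 1480 mg/L

Solving the biomass balance for X: X = Y Q (S₀−S) θ_c / [V (1+k_d θ_c)] = 0.349 × 9830 × (204 − 5.49) × 4.83 / [1670 × (1 + 0.0676 × 4.83)] = 1485 mg/L.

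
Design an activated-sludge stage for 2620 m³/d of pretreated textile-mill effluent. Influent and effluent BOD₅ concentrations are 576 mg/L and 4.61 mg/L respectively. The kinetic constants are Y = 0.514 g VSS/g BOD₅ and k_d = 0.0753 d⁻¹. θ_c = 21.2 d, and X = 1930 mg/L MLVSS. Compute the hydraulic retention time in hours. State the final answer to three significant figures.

τ ≈ 29.8 h

Steady-state biomass mass balance: V·X·(1 + k_d·θ_c) = Y·Q·(S₀ − S)·θ_c, so V = 0.514 × 2620 × (576 − 4.61) × 21.2 / [1930 × (1 + 0.0753 × 21.2)] = 1.63×10^7 / 5011 = 3255 m³.
τ = V/Q = 3255/2620 = 1.243 d, or 29.82 h.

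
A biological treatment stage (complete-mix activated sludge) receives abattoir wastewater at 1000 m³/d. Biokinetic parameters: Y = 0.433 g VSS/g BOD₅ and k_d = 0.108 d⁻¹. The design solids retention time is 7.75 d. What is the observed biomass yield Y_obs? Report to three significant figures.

Y_obs ≈ 0.236 g VSS/g BOD₅

Correct the yield for decay: Y_obs = Y/(1 + k_d θ_c) = 0.433 / (1 + 0.108 × 7.75) = 0.433 / 1.837 = 0.2357.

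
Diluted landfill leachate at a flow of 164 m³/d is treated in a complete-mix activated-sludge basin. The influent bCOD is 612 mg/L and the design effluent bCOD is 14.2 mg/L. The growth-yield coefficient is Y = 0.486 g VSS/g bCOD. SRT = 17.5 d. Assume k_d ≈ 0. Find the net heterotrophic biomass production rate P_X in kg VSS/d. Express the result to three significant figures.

P_X ≈ 47.6 kg VSS/d

Since k_d ≈ 0, Y_obs = Y = 0.486 g VSS/g bCOD.
Mass of bCOD removed per day: Q(S₀ − S) = 164 × 597.8 g/m³ = 98.04 kg/d.
P_X = Y_obs · Q(S₀ − S) = 0.4860 × 98.04 = 47.65 kg VSS/d.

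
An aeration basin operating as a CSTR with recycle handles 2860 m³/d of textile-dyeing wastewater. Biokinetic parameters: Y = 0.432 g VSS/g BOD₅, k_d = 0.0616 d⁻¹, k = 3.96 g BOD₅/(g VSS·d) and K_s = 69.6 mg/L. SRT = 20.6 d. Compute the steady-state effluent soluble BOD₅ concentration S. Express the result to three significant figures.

S ≈ 4.79 mg/L

For a completely mixed reactor with recycle the Lawrence–McCarty relation gives S = K_s·(1 + k_d·θ_c) / [θ_c·(Y·k − k_d) − 1] = 69.6 × (1 + 0.0616 × 20.6) / [20.6 × (0.432 × 3.96 − 0.0616) − 1] = 157.9 / 32.97 = 4.790 mg/L.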